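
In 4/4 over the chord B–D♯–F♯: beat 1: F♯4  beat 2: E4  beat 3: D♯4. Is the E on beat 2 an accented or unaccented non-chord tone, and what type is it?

Unaccented passing tone.

The harmony at that moment is B major triad (B, D♯, F♯); E4 is not a chord tone.
It is approached by step down from F♯4 and left by step down to D♯4.
Step in, step out in the same direction — a passing tone.
It falls on a weak beat, so it is unaccented.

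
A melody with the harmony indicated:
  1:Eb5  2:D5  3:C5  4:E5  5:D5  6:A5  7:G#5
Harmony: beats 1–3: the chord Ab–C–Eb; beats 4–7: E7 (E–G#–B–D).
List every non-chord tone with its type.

The harmony at that moment is Ab major triad (Ab, C, Eb); D5 is not a chord tone.
It is approached by step down from Eb5 and left by step down to C5.
Step in, step out in the same direction — a passing tone.
The harmony at that moment is E dominant seventh chord (E, G#, B, D); A5 is not a chord tone.
It is approached by leap up from D5 and left by step down to G#5.
Leap in, step out — an appoggiatura.

D5 (beat 2) — passing tone; A5 (beat 6) — appoggiatura.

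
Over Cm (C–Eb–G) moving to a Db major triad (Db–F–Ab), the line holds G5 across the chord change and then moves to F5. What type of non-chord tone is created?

The harmony at that moment is Db major triad (Db, F, Ab); G5 is not a chord tone.
It is held over (the same pitch as the preceding G5) and left by step down to F5.
Held over from the previous chord and resolving down by step — a suspension.

G5 is a suspension.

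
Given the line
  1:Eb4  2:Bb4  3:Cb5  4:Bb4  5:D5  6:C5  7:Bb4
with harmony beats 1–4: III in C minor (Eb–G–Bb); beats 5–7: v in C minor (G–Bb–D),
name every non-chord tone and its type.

The harmony at that moment is Eb major triad (Eb, G, Bb); Cb5 is not a chord tone.
It is approached by step up from Bb4 and left by step down to Bb4.
Step away and step back to the same note — a neighbor tone (upper neighbor).
The harmony at that moment is G minor triad (G, Bb, D); C5 is not a chord tone.
It is approached by step down from D5 and left by step down to Bb4.
Step in, step out in the same direction — a passing tone.

Cb5 (beat 3) — neighbor tone; C5 (beat 6) — passing tone.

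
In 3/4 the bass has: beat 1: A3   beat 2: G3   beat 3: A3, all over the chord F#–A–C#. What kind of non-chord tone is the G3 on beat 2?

The harmony at that moment is F# minor triad (F#, A, C#); G3 is not a chord tone.
It is approached by step down from A3 and left by step up to A3.
Step away and step back to the same note — a neighbor tone (lower neighbor).

Lower neighbor tone.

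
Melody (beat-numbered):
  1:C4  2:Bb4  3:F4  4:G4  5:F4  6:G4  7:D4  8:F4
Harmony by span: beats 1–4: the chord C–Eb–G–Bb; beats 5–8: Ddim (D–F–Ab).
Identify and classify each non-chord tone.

The harmony at that moment is C minor seventh chord (C, Eb, G, Bb); F4 is not a chord tone.
It is approached by leap down from Bb4 and left by step up to G4.
Leap in, step out — an appoggiatura.
The harmony at that moment is D diminished triad (D, F, Ab); G4 is not a chord tone.
It is approached by step up from F4 and left by leap down to D4.
Step in, leap out — an escape tone.

F4 (beat 3) — appoggiatura; G4 (beat 6) — escape tone.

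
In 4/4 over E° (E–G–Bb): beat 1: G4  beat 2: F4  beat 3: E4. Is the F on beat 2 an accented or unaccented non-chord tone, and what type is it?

Unaccented passing tone.

The harmony at that moment is E diminished triad (E, G, Bb); F4 is not a chord tone.
It is approached by step down from G4 and left by step down to E4.
Step in, step out in the same direction — a passing tone.
It falls on a weak beat, so it is unaccented.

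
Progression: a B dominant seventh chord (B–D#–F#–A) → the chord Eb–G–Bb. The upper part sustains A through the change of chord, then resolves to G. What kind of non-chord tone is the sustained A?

A is a suspension.

The harmony at that moment is Eb major triad (Eb, G, Bb); A is not a chord tone.
It is held over (the same pitch as the preceding A) and left by step down to G.
Held over from the previous chord and resolving down by step — a suspension.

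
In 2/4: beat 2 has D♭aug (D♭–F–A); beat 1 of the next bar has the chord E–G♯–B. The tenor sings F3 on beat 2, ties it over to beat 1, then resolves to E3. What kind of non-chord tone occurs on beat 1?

The harmony at that moment is E major triad (E, G♯, B); F3 is not a chord tone.
It is held over (the same pitch as the preceding F3) and left by step down to E3.
Held over from the previous chord and resolving down by step — a suspension.

Suspension.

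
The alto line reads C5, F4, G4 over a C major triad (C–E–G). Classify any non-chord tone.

F4 is an appoggiatura.

The harmony at that moment is C major triad (C, E, G); F4 is not a chord tone.
It is approached by leap down from C5 and left by step up to G4.
Leap in, step out — an appoggiatura.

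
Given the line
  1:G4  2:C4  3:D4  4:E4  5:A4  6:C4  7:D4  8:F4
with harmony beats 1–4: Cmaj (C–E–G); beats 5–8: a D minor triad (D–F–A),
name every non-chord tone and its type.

The harmony at that moment is C major triad (C, E, G); D4 is not a chord tone.
It is approached by step up from C4 and left by step up to E4.
Step in, step out in the same direction — a passing tone.
The harmony at that moment is D minor triad (D, F, A); C4 is not a chord tone.
It is approached by leap down from A4 and left by step up to D4.
Leap in, step out — an appoggiatura.

D4 (beat 3) — passing tone; C4 (beat 6) — appoggiatura.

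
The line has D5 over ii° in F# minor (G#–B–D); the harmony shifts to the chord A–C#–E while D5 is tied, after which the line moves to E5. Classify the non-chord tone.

The harmony at that moment is A major triad (A, C#, E); D5 is not a chord tone.
It is held over (the same pitch as the preceding D5) and left by step up to E5.
Held over from the previous chord and resolving up by step — a retardation.

D5 is a retardation.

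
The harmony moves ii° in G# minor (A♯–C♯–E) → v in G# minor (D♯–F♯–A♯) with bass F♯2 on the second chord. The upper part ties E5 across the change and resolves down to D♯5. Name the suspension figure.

7–6 suspension.

At the second chord the bass is F♯2. The suspended E5 lies a seventh above the bass; after resolving down by step to D♯5, the interval above the bass becomes a sixth.
Suspension figures are named by those two intervals: 7–6.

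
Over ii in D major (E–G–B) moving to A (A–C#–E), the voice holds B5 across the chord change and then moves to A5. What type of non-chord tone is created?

The harmony at that moment is A major triad (A, C#, E); B5 is not a chord tone.
It is held over (the same pitch as the preceding B5) and left by step down to A5.
Held over from the previous chord and resolving down by step — a suspension.

B5 is a suspension.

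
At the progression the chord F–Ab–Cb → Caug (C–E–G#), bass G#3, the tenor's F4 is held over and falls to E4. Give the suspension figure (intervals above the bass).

7–6 suspension.

At the second chord the bass is G#3. The suspended F4 lies a seventh above the bass; after resolving down by step to E4, the interval above the bass becomes a sixth.
Suspension figures are named by those two intervals: 7–6.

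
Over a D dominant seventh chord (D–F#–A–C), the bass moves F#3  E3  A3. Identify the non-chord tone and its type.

E3 is an escape tone.

The harmony at that moment is D dominant seventh chord (D, F#, A, C); E3 is not a chord tone.
It is approached by step down from F#3 and left by leap up to A3.
Step in, leap out — an escape tone.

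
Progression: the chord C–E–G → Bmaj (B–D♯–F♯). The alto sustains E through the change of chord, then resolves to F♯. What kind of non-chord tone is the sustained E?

E is a retardation.

The harmony at that moment is B major triad (B, D♯, F♯); E is not a chord tone.
It is held over (the same pitch as the preceding E) and left by step up to F♯.
Held over from the previous chord and resolving up by step — a retardation.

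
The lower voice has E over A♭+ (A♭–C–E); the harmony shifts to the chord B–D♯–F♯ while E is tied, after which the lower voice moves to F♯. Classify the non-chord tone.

E is a retardation.

The harmony at that moment is B major triad (B, D♯, F♯); E is not a chord tone.
It is held over (the same pitch as the preceding E) and left by step up to F♯.
Held over from the previous chord and resolving up by step — a retardation.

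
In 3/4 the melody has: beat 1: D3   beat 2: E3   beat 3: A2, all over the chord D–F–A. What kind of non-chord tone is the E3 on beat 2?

Escape tone.

The harmony at that moment is D minor triad (D, F, A); E3 is not a chord tone.
It is approached by step up from D3 and left by leap down to A2.
Step in, leap out, on a weak beat — an escape tone.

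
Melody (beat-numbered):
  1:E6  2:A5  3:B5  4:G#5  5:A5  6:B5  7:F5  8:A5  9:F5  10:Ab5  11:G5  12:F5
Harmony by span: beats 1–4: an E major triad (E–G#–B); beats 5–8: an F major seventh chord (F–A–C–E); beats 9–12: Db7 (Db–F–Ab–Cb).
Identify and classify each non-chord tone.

The harmony at that moment is E major triad (E, G#, B); A5 is not a chord tone.
It is approached by leap down from E6 and left by step up to B5.
Leap in, step out — an appoggiatura.
The harmony at that moment is F major seventh chord (F, A, C, E); B5 is not a chord tone.
It is approached by step up from A5 and left by leap down to F5.
Step in, leap out — an escape tone.
The harmony at that moment is Db dominant seventh chord (Db, F, Ab, Cb); G5 is not a chord tone.
It is approached by step down from Ab5 and left by step down to F5.
Step in, step out in the same direction — a passing tone.

A5 (beat 2) — appoggiatura; B5 (beat 6) — escape tone; G5 (beat 11) — passing tone.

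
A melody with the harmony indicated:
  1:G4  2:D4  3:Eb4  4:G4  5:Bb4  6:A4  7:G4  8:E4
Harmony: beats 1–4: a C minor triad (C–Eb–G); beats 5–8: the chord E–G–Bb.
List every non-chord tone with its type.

The harmony at that moment is C minor triad (C, Eb, G); D4 is not a chord tone.
It is approached by leap down from G4 and left by step up to Eb4.
Leap in, step out — an appoggiatura.
The harmony at that moment is E diminished triad (E, G, Bb); A4 is not a chord tone.
It is approached by step down from Bb4 and left by step down to G4.
Step in, step out in the same direction — a passing tone.

D4 (beat 2) — appoggiatura; A4 (beat 6) — passing tone.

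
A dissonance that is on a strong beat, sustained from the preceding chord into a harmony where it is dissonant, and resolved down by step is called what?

Suspension.

Approach: by preparation — the pitch is first a chord tone, then held (tied or repeated) while the harmony changes under it. Departure: down by step. Metric position: strong.
A prepared dissonance that resolves downward by step — a suspension. (The same figure resolving upward would be a retardation.)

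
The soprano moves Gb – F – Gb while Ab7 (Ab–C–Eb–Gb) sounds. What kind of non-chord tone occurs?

The harmony at that moment is Ab dominant seventh chord (Ab, C, Eb, Gb); F is not a chord tone.
It is approached by step down from Gb and left by step up to Gb.
Step away and step back to the same note — a neighbor tone (lower neighbor).

F is a neighbor tone.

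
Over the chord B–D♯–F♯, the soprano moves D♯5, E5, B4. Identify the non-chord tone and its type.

The harmony at that moment is B major triad (B, D♯, F♯); E5 is not a chord tone.
It is approached by step up from D♯5 and left by leap down to B4.
Step in, leap out — an escape tone.

E5 is an escape tone.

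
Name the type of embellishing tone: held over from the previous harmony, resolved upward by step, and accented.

Approach: by preparation — the pitch is first a chord tone, then held (tied or repeated) while the harmony changes under it. Departure: up by step. Metric position: strong.
A prepared dissonance that resolves upward by step — a retardation. (The same figure resolving downward would be a suspension.)

Retardation.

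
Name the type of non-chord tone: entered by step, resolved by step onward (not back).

Approach: by step. Departure: by step, continuing in the same direction.
Stepwise on both sides with no change of direction means the note fills in the space between two different chord tones — a passing tone. (Had it turned back to its starting note it would be a neighbor tone instead.)

Passing tone.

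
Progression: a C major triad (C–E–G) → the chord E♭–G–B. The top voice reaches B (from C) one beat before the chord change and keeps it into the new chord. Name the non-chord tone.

B is an anticipation.

The harmony at that moment is C major triad (C, E, G); B is not a chord tone.
It is approached by step down from C and then sustained as the same pitch into the next harmony.
Arriving early and becoming a chord tone when the harmony changes — an anticipation.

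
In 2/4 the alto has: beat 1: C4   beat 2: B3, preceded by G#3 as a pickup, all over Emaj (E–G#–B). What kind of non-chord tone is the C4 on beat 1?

The harmony at that moment is E major triad (E, G#, B); C4 is not a chord tone.
It is approached by leap up from G#3 and left by step down to B3.
Leap in, step out, metrically accented — an appoggiatura.

Appoggiatura.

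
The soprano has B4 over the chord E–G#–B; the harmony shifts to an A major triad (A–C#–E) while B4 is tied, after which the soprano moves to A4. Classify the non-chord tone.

The harmony at that moment is A major triad (A, C#, E); B4 is not a chord tone.
It is held over (the same pitch as the preceding B4) and left by step down to A4.
Held over from the previous chord and resolving down by step — a suspension.

B4 is a suspension.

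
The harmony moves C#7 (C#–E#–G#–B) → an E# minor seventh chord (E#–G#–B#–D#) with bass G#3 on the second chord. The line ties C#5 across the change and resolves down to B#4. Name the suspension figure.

4–3 suspension.

At the second chord the bass is G#3. The suspended C#5 lies a fourth above the bass; after resolving down by step to B#4, the interval above the bass becomes a third.
Suspension figures are named by those two intervals: 4–3.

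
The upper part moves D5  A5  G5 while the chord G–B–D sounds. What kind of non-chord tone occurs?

The harmony at that moment is G major triad (G, B, D); A5 is not a chord tone.
It is approached by leap up from D5 and left by step down to G5.
Leap in, step out — an appoggiatura.

A5 is an appoggiatura.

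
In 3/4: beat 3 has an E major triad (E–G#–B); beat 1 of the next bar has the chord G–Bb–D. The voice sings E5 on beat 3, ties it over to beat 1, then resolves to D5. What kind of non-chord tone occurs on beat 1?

Suspension.

The harmony at that moment is G minor triad (G, Bb, D); E5 is not a chord tone.
It is held over (the same pitch as the preceding E5) and left by step down to D5.
Held over from the previous chord and resolving down by step — a suspension.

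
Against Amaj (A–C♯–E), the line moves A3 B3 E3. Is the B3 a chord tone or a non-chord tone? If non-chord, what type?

The harmony at that moment is A major triad (A, C♯, E); B3 is not a chord tone.
It is approached by step up from A3 and left by leap down to E3.
Step in, leap out — an escape tone.

Non-chord tone — an escape tone.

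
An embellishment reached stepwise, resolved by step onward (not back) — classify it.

Approach: by step. Departure: by step, continuing in the same direction.
Stepwise on both sides with no change of direction means the note fills in the space between two different chord tones — a passing tone. (Had it turned back to its starting note it would be a neighbor tone instead.)

Passing tone.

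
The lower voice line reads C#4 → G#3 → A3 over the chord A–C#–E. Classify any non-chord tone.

The harmony at that moment is A major triad (A, C#, E); G#3 is not a chord tone.
It is approached by leap down from C#4 and left by step up to A3.
Leap in, step out — an appoggiatura.

G#3 is an appoggiatura.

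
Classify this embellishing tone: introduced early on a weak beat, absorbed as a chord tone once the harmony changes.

Approach: ahead of the chord change (typically by step), so it is dissonant against the current harmony. Departure: none — the same pitch is restated or held and is a chord tone of the new harmony.
Dissonant first, consonant once the harmony catches up: the note simply arrives early — an anticipation. (The reverse timing, consonant first and dissonant after the change, would be a suspension or retardation.)

Anticipation.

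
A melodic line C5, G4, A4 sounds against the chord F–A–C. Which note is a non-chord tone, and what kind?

G4 is an appoggiatura.

The harmony at that moment is F major triad (F, A, C); G4 is not a chord tone.
It is approached by leap down from C5 and left by step up to A4.
Leap in, step out — an appoggiatura.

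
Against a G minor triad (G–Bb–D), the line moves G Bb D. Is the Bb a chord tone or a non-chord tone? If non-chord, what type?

G minor triad contains G, Bb, D; Bb is the third, so it is a chord tone.

Chord tone (the third of G minor triad).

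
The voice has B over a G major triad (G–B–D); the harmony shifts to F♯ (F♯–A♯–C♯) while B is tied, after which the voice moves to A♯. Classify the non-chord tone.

The harmony at that moment is F♯ major triad (F♯, A♯, C♯); B is not a chord tone.
It is held over (the same pitch as the preceding B) and left by step down to A♯.
Held over from the previous chord and resolving down by step — a suspension.

B is a suspension.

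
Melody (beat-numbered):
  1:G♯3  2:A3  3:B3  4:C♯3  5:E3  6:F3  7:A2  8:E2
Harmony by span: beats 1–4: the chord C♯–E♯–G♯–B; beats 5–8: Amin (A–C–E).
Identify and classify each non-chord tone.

A3 (beat 2) — passing tone; F3 (beat 6) — escape tone.

The harmony at that moment is C♯ dominant seventh chord (C♯, E♯, G♯, B); A3 is not a chord tone.
It is approached by step up from G♯3 and left by step up to B3.
Step in, step out in the same direction — a passing tone.
The harmony at that moment is A minor triad (A, C, E); F3 is not a chord tone.
It is approached by step up from E3 and left by leap down to A2.
Step in, leap out — an escape tone.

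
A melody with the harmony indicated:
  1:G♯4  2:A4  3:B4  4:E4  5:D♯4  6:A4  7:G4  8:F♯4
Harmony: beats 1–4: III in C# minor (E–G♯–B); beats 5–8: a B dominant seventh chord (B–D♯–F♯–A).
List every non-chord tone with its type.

The harmony at that moment is E major triad (E, G♯, B); A4 is not a chord tone.
It is approached by step up from G♯4 and left by step up to B4.
Step in, step out in the same direction — a passing tone.
The harmony at that moment is B dominant seventh chord (B, D♯, F♯, A); G4 is not a chord tone.
It is approached by step down from A4 and left by step down to F♯4.
Step in, step out in the same direction — a passing tone.

A4 (beat 2) — passing tone; G4 (beat 7) — passing tone.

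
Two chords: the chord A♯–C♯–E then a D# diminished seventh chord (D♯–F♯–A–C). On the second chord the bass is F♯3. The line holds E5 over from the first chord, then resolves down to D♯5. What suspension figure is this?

7–6 suspension.

At the second chord the bass is F♯3. The suspended E5 lies a seventh above the bass; after resolving down by step to D♯5, the interval above the bass becomes a sixth.
Suspension figures are named by those two intervals: 7–6.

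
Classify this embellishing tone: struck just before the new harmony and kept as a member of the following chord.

Anticipation.

Approach: ahead of the chord change (typically by step), so it is dissonant against the current harmony. Departure: none — the same pitch is restated or held and is a chord tone of the new harmony.
Dissonant first, consonant once the harmony catches up: the note simply arrives early — an anticipation. (The reverse timing, consonant first and dissonant after the change, would be a suspension or retardation.)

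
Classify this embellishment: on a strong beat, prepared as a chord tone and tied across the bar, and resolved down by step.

Approach: by preparation — the pitch is first a chord tone, then held (tied or repeated) while the harmony changes under it. Departure: down by step. Metric position: strong.
A prepared dissonance that resolves downward by step — a suspension. (The same figure resolving upward would be a retardation.)

Suspension.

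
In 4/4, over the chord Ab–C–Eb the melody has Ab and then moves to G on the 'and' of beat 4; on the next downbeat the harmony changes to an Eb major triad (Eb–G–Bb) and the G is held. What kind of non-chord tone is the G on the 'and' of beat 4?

The harmony at that moment is Ab major triad (Ab, C, Eb); G is not a chord tone.
It is approached by step down from Ab and then sustained as the same pitch into the next harmony.
Arriving early and becoming a chord tone when the harmony changes — an anticipation.

Anticipation.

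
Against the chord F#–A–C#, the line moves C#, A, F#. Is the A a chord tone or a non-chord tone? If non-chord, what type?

Chord tone (the third of F# minor triad).

F# minor triad contains F#, A, C#; A is the third, so it is a chord tone.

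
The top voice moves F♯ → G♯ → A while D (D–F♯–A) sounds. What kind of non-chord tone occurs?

G♯ is a passing tone.

The harmony at that moment is D major triad (D, F♯, A); G♯ is not a chord tone.
It is approached by step up from F♯ and left by step up to A.
Step in, step out in the same direction — a passing tone.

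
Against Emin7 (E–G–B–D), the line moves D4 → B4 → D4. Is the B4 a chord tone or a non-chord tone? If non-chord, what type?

Chord tone (the fifth of E minor seventh chord).

E minor seventh chord contains E, G, B, D; B is the fifth, so it is a chord tone.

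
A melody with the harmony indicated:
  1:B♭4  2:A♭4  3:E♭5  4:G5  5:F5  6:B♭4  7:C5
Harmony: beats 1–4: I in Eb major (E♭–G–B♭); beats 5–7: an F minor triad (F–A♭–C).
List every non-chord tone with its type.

A♭4 (beat 2) — escape tone; B♭4 (beat 6) — appoggiatura.

The harmony at that moment is E♭ major triad (E♭, G, B♭); A♭4 is not a chord tone.
It is approached by step down from B♭4 and left by leap up to E♭5.
Step in, leap out — an escape tone.
The harmony at that moment is F minor triad (F, A♭, C); B♭4 is not a chord tone.
It is approached by leap down from F5 and left by step up to C5.
Leap in, step out — an appoggiatura.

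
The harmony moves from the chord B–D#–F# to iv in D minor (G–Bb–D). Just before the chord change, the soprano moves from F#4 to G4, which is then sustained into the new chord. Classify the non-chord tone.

The harmony at that moment is B major triad (B, D#, F#); G4 is not a chord tone.
It is approached by step up from F#4 and then sustained as the same pitch into the next harmony.
Arriving early and becoming a chord tone when the harmony changes — an anticipation.

G4 is an anticipation.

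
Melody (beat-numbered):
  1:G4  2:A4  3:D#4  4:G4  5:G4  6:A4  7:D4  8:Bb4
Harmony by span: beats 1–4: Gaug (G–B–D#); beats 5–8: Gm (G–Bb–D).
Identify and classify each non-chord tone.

The harmony at that moment is G augmented triad (G, B, D#); A4 is not a chord tone.
It is approached by step up from G4 and left by leap down to D#4.
Step in, leap out — an escape tone.
The harmony at that moment is G minor triad (G, Bb, D); A4 is not a chord tone.
It is approached by step up from G4 and left by leap down to D4.
Step in, leap out — an escape tone.

A4 (beat 2) — escape tone; A4 (beat 6) — escape tone.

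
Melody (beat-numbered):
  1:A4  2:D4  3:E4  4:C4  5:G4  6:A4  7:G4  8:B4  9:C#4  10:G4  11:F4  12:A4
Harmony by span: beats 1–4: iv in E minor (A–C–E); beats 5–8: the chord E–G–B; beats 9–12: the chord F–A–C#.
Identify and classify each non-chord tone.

The harmony at that moment is A minor triad (A, C, E); D4 is not a chord tone.
It is approached by leap down from A4 and left by step up to E4.
Leap in, step out — an appoggiatura.
The harmony at that moment is E minor triad (E, G, B); A4 is not a chord tone.
It is approached by step up from G4 and left by step down to G4.
Step away and step back to the same note — a neighbor tone (upper neighbor).
The harmony at that moment is F augmented triad (F, A, C#); G4 is not a chord tone.
It is approached by leap up from C#4 and left by step down to F4.
Leap in, step out — an appoggiatura.

D4 (beat 2) — appoggiatura; A4 (beat 6) — neighbor tone; G4 (beat 10) — appoggiatura.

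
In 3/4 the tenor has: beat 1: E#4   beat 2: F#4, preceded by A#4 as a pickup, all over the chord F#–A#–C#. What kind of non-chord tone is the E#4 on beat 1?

Appoggiatura.

The harmony at that moment is F# major triad (F#, A#, C#); E#4 is not a chord tone.
It is approached by leap down from A#4 and left by step up to F#4.
Leap in, step out, metrically accented — an appoggiatura.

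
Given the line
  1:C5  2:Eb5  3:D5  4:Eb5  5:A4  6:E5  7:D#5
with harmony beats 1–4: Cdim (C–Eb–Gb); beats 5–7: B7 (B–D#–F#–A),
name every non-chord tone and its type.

D5 (beat 3) — neighbor tone; E5 (beat 6) — appoggiatura.

The harmony at that moment is C diminished triad (C, Eb, Gb); D5 is not a chord tone.
It is approached by step down from Eb5 and left by step up to Eb5.
Step away and step back to the same note — a neighbor tone (lower neighbor).
The harmony at that moment is B dominant seventh chord (B, D#, F#, A); E5 is not a chord tone.
It is approached by leap up from A4 and left by step down to D#5.
Leap in, step out — an appoggiatura.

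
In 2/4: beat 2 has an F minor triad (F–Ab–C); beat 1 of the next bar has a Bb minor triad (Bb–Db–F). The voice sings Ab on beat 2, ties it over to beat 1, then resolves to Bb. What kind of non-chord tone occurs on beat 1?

Retardation.

The harmony at that moment is Bb minor triad (Bb, Db, F); Ab is not a chord tone.
It is held over (the same pitch as the preceding Ab) and left by step up to Bb.
Held over from the previous chord and resolving up by step — a retardation.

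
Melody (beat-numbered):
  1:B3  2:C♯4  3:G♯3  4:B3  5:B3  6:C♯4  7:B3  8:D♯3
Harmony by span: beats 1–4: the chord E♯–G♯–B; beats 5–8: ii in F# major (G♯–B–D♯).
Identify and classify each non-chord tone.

The harmony at that moment is E♯ diminished triad (E♯, G♯, B); C♯4 is not a chord tone.
It is approached by step up from B3 and left by leap down to G♯3.
Step in, leap out — an escape tone.
The harmony at that moment is G♯ minor triad (G♯, B, D♯); C♯4 is not a chord tone.
It is approached by step up from B3 and left by step down to B3.
Step away and step back to the same note — a neighbor tone (upper neighbor).

C♯4 (beat 2) — escape tone; C♯4 (beat 6) — neighbor tone.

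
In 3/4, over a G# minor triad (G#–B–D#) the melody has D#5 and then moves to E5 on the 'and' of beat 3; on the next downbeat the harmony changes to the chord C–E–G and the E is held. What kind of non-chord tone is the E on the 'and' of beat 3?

The harmony at that moment is G# minor triad (G#, B, D#); E5 is not a chord tone.
It is approached by step up from D#5 and then sustained as the same pitch into the next harmony.
Arriving early and becoming a chord tone when the harmony changes — an anticipation.

Anticipation.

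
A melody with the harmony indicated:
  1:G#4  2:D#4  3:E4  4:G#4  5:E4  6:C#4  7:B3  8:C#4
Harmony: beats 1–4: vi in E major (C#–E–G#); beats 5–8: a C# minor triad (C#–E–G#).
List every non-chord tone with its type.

D#4 (beat 2) — appoggiatura; B3 (beat 7) — neighbor tone.

The harmony at that moment is C# minor triad (C#, E, G#); D#4 is not a chord tone.
It is approached by leap down from G#4 and left by step up to E4.
Leap in, step out — an appoggiatura.
The harmony at that moment is C# minor triad (C#, E, G#); B3 is not a chord tone.
It is approached by step down from C#4 and left by step up to C#4.
Step away and step back to the same note — a neighbor tone (lower neighbor).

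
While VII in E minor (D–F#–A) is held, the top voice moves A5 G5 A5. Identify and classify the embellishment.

G5 is a neighbor tone.

The harmony at that moment is D major triad (D, F#, A); G5 is not a chord tone.
It is approached by step down from A5 and left by step up to A5.
Step away and step back to the same note — a neighbor tone (lower neighbor).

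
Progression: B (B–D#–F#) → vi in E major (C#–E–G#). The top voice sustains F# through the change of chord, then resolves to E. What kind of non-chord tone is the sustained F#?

F# is a suspension.

The harmony at that moment is C# minor triad (C#, E, G#); F# is not a chord tone.
It is held over (the same pitch as the preceding F#) and left by step down to E.
Held over from the previous chord and resolving down by step — a suspension.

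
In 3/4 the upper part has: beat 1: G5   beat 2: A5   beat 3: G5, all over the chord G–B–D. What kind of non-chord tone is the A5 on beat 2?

The harmony at that moment is G major triad (G, B, D); A5 is not a chord tone.
It is approached by step up from G5 and left by step down to G5.
Step away and step back to the same note — a neighbor tone (upper neighbor).

Upper neighbor tone.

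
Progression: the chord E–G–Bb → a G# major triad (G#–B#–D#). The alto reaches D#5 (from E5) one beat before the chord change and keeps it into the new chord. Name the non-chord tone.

D#5 is an anticipation.

The harmony at that moment is E diminished triad (E, G, Bb); D#5 is not a chord tone.
It is approached by step down from E5 and then sustained as the same pitch into the next harmony.
Arriving early and becoming a chord tone when the harmony changes — an anticipation.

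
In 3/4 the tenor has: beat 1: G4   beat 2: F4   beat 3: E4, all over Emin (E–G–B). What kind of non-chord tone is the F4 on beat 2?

Passing tone.

The harmony at that moment is E minor triad (E, G, B); F4 is not a chord tone.
It is approached by step down from G4 and left by step down to E4.
Step in, step out in the same direction — a passing tone.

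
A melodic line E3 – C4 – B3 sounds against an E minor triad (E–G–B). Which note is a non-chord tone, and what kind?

C4 is an appoggiatura.

The harmony at that moment is E minor triad (E, G, B); C4 is not a chord tone.
It is approached by leap up from E3 and left by step down to B3.
Leap in, step out — an appoggiatura.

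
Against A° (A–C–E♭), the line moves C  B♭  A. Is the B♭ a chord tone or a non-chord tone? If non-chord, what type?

Non-chord tone — a passing tone.

The harmony at that moment is A diminished triad (A, C, E♭); B♭ is not a chord tone.
It is approached by step down from C and left by step down to A.
Step in, step out in the same direction — a passing tone.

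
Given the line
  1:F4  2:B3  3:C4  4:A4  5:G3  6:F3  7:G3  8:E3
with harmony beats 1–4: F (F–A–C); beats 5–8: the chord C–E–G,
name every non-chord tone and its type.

B3 (beat 2) — appoggiatura; F3 (beat 6) — neighbor tone.

The harmony at that moment is F major triad (F, A, C); B3 is not a chord tone.
It is approached by leap down from F4 and left by step up to C4.
Leap in, step out — an appoggiatura.
The harmony at that moment is C major triad (C, E, G); F3 is not a chord tone.
It is approached by step down from G3 and left by step up to G3.
Step away and step back to the same note — a neighbor tone (lower neighbor).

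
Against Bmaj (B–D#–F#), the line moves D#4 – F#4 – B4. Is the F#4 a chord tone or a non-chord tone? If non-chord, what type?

B major triad contains B, D#, F#; F# is the fifth, so it is a chord tone.

Chord tone (the fifth of B major triad).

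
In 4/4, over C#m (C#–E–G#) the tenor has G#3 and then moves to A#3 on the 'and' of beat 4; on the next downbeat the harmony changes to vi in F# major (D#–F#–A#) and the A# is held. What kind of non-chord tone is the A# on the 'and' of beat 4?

Anticipation.

The harmony at that moment is C# minor triad (C#, E, G#); A#3 is not a chord tone.
It is approached by step up from G#3 and then sustained as the same pitch into the next harmony.
Arriving early and becoming a chord tone when the harmony changes — an anticipation.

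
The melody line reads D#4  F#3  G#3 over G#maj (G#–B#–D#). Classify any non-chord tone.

F#3 is an appoggiatura.

The harmony at that moment is G# major triad (G#, B#, D#); F#3 is not a chord tone.
It is approached by leap down from D#4 and left by step up to G#3.
Leap in, step out — an appoggiatura.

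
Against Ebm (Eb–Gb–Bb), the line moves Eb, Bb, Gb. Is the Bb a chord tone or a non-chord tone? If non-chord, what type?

Eb minor triad contains Eb, Gb, Bb; Bb is the fifth, so it is a chord tone.

Chord tone (the fifth of Eb minor triad).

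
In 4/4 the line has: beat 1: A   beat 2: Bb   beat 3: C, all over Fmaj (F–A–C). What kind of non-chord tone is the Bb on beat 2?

The harmony at that moment is F major triad (F, A, C); Bb is not a chord tone.
It is approached by step up from A and left by step up to C.
Step in, step out in the same direction — a passing tone.

Passing tone.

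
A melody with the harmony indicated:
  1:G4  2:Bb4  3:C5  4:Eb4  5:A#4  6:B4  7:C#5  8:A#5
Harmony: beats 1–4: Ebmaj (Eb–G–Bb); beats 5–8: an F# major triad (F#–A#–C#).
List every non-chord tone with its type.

The harmony at that moment is Eb major triad (Eb, G, Bb); C5 is not a chord tone.
It is approached by step up from Bb4 and left by leap down to Eb4.
Step in, leap out — an escape tone.
The harmony at that moment is F# major triad (F#, A#, C#); B4 is not a chord tone.
It is approached by step up from A#4 and left by step up to C#5.
Step in, step out in the same direction — a passing tone.

C5 (beat 3) — escape tone; B4 (beat 6) — passing tone.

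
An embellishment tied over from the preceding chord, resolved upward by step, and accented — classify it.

Approach: by preparation — the pitch is first a chord tone, then held (tied or repeated) while the harmony changes under it. Departure: up by step. Metric position: strong.
A prepared dissonance that resolves upward by step — a retardation. (The same figure resolving downward would be a suspension.)

Retardation.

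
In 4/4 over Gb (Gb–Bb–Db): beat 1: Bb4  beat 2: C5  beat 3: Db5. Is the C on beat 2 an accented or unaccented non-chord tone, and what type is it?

The harmony at that moment is Gb major triad (Gb, Bb, Db); C5 is not a chord tone.
It is approached by step up from Bb4 and left by step up to Db5.
Step in, step out in the same direction — a passing tone.
It falls on a weak beat, so it is unaccented.

Unaccented passing tone.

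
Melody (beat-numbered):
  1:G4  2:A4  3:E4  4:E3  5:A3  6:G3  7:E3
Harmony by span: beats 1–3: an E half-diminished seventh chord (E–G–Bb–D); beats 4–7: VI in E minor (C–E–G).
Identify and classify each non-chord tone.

The harmony at that moment is E half-diminished seventh chord (E, G, Bb, D); A4 is not a chord tone.
It is approached by step up from G4 and left by leap down to E4.
Step in, leap out — an escape tone.
The harmony at that moment is C major triad (C, E, G); A3 is not a chord tone.
It is approached by leap up from E3 and left by step down to G3.
Leap in, step out — an appoggiatura.

A4 (beat 2) — escape tone; A3 (beat 5) — appoggiatura.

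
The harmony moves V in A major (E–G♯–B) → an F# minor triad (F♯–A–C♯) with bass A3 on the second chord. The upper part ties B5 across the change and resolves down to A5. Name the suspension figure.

At the second chord the bass is A3. The suspended B5 lies a ninth above the bass; after resolving down by step to A5, the interval above the bass becomes an octave.
Suspension figures are named by those two intervals: 9–8.

9–8 suspension.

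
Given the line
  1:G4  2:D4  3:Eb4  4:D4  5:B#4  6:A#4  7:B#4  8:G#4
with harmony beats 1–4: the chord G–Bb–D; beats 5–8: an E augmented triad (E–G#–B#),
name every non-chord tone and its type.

The harmony at that moment is G minor triad (G, Bb, D); Eb4 is not a chord tone.
It is approached by step up from D4 and left by step down to D4.
Step away and step back to the same note — a neighbor tone (upper neighbor).
The harmony at that moment is E augmented triad (E, G#, B#); A#4 is not a chord tone.
It is approached by step down from B#4 and left by step up to B#4.
Step away and step back to the same note — a neighbor tone (lower neighbor).

Eb4 (beat 3) — neighbor tone; A#4 (beat 6) — neighbor tone.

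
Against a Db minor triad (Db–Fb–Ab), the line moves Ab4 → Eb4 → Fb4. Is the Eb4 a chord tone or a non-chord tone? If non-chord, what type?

The harmony at that moment is Db minor triad (Db, Fb, Ab); Eb4 is not a chord tone.
It is approached by leap down from Ab4 and left by step up to Fb4.
Leap in, step out — an appoggiatura.

Non-chord tone — an appoggiatura.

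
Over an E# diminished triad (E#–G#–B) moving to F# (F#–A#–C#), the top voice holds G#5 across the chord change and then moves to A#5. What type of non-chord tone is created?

G#5 is a retardation.

The harmony at that moment is F# major triad (F#, A#, C#); G#5 is not a chord tone.
It is held over (the same pitch as the preceding G#5) and left by step up to A#5.
Held over from the previous chord and resolving up by step — a retardation.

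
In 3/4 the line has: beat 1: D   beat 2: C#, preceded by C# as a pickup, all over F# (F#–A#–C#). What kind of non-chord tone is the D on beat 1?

Upper neighbor tone.

The harmony at that moment is F# major triad (F#, A#, C#); D is not a chord tone.
It is approached by step up from C# and left by step down to C#.
Step away and step back to the same note — a neighbor tone (upper neighbor).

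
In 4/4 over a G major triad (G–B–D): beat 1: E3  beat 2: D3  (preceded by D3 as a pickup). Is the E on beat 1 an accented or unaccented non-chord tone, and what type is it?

Accented neighbor tone.

The harmony at that moment is G major triad (G, B, D); E3 is not a chord tone.
It is approached by step up from D3 and left by step down to D3.
Step away and step back to the same note — a neighbor tone (upper neighbor).
It falls on the downbeat, so it is accented.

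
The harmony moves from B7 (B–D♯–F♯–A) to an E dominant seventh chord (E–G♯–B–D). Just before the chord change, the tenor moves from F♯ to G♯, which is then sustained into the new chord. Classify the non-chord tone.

The harmony at that moment is B dominant seventh chord (B, D♯, F♯, A); G♯ is not a chord tone.
It is approached by step up from F♯ and then sustained as the same pitch into the next harmony.
Arriving early and becoming a chord tone when the harmony changes — an anticipation.

G♯ is an anticipation.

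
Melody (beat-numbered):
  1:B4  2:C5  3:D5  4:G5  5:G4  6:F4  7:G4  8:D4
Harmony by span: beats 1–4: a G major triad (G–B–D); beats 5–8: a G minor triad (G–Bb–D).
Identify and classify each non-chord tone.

The harmony at that moment is G major triad (G, B, D); C5 is not a chord tone.
It is approached by step up from B4 and left by step up to D5.
Step in, step out in the same direction — a passing tone.
The harmony at that moment is G minor triad (G, Bb, D); F4 is not a chord tone.
It is approached by step down from G4 and left by step up to G4.
Step away and step back to the same note — a neighbor tone (lower neighbor).

C5 (beat 2) — passing tone; F4 (beat 6) — neighbor tone.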